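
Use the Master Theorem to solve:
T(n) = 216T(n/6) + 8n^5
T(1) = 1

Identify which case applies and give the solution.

a=216, b=6, f(n)=8n^5. log_6(216) = 3. Since c=5 > 3 and the regularity condition holds (216(n/6)^5 = (216/6^5)n^5 with 216/6^5 < 1), Case 3 applies: T(n) = Θ(f(n)) = O(n^5).

Answer: O(n^5) - Case 3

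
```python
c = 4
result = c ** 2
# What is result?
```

Trace:
`c = 4` → c = 4
`result = c ** 2` → result = 16
So result = 16

Answer: 16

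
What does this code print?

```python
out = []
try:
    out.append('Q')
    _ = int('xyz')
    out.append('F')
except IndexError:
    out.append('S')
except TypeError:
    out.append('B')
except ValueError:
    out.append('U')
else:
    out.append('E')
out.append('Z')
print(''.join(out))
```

Execution trace: 'Q' (try body) → 'U' (except ValueError) → 'Z' (after the try/except). Output: QUZ

Answer: QUZ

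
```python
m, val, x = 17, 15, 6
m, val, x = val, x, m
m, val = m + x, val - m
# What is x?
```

Trace:
`m, val, x = 17, 15, 6` → m = 17; val = 15; x = 6
`m, val, x = val, x, m` → m = 15; val = 6; x = 17
`m, val = m + x, val - m` → m = 32; val = -9
So x = 17

Answer: 17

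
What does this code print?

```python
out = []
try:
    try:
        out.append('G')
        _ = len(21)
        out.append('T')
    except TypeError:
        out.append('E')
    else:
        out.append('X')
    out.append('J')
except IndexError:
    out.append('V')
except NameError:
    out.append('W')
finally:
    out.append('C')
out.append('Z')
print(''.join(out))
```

Execution trace: 'G' (inner try body) → 'E' (inner except TypeError) → 'J' (try body, no exception) → 'C' (finally) → 'Z' (after the try/except). Output: GEJCZ

Answer: GEJCZ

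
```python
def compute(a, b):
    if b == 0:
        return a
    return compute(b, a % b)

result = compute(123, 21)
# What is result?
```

compute(123, 21) -> compute(21, 18) -> compute(18, 3) -> compute(3, 0) -> 3

Answer: 3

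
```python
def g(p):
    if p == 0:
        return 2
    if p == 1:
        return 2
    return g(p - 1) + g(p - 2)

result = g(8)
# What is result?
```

Build up from base cases: g(0)=2, g(1)=2, g(2)=4, g(3)=6, g(4)=10, g(5)=16, g(6)=26, ..., g(8)=68

Answer: 68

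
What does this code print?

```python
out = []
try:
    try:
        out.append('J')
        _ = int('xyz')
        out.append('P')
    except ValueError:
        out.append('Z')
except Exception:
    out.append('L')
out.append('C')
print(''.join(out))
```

Execution trace: 'J' (inner try body) → 'Z' (inner except ValueError) → 'C' (after the try/except). Output: JZC

Answer: JZC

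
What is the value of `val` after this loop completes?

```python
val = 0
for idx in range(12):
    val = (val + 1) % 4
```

Increment mod 4, 12 times = 0
`val` takes the values: 0 → 1 → 2 → 3 → 0 → 1 → 2 → 3 → 0 → 1 → 2 → 3 → 0

Answer: 0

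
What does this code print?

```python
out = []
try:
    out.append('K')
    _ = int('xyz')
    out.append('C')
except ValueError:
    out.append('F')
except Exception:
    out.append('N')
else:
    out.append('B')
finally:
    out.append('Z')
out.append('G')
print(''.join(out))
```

Execution trace: 'K' (try body) → 'F' (except ValueError) → 'Z' (finally) → 'G' (after the try/except). Output: KFZG

Answer: KFZG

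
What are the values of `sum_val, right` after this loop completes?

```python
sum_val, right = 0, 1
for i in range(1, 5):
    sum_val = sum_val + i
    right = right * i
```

Sum and factorial of 1 to 4
`sum_val, right` takes the values: (0, 1) → (1, 1) → (3, 1) → (3, 2) → (6, 2) → (6, 6) → (10, 6) → (10, 24)

Answer: 10, 24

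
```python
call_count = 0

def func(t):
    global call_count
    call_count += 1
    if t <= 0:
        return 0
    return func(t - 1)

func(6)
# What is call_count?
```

Linear recursion stepping by 1: 7 calls from t=6 down to ≤0.

Answer: 7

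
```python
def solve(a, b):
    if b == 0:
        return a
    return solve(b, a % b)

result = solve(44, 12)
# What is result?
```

solve(44, 12) -> solve(12, 8) -> solve(8, 4) -> solve(4, 0) -> 4

Answer: 4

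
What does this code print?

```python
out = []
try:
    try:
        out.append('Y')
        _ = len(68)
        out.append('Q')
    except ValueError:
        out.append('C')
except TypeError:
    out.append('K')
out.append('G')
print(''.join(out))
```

Execution trace: 'Y' (try body) → 'K' (outer except TypeError) → 'G' (after the try/except). Output: YKG

Answer: YKG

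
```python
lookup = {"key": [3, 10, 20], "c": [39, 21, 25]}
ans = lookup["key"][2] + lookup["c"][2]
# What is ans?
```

Trace:
`lookup = {"key": [3, 10, 20], "c": [39, 21, 25]}` → lookup = {'key': [3, 10, 20], 'c': [39, 21, 25]}
`ans = lookup["key"][2] + lookup["c"][2]` → ans = 45
So ans = 45

Answer: 45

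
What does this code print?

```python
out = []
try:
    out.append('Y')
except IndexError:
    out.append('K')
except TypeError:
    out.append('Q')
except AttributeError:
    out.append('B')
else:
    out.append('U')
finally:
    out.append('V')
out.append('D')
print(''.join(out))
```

Execution trace: 'Y' (try body, no exception) → 'U' (else) → 'V' (finally) → 'D' (after the try/except). Output: YUVD

Answer: YUVD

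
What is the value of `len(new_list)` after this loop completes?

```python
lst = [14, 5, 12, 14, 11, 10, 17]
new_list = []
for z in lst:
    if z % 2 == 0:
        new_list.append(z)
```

Count even numbers in [14, 5, 12, 14, 11, 10, 17]
`new_list` takes the values: [] → [14] → [14, 12] → [14, 12, 14] → [14, 12, 14, 10]
So `len(new_list)` = 4

Answer: 4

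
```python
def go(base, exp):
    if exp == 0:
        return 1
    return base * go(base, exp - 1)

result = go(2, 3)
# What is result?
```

go(2, 3) = 2 * 2 * 2 = 8

Answer: 8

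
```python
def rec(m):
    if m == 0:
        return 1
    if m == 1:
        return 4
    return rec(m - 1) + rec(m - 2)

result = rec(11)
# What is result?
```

Build up from base cases: rec(0)=1, rec(1)=4, rec(2)=5, rec(3)=9, rec(4)=14, rec(5)=23, rec(6)=37, ..., rec(11)=411

Answer: 411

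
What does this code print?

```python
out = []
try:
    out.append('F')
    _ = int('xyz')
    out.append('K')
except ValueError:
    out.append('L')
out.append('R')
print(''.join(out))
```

Execution trace: 'F' (try body) → 'L' (except ValueError) → 'R' (after the try/except). Output: FLR

Answer: FLR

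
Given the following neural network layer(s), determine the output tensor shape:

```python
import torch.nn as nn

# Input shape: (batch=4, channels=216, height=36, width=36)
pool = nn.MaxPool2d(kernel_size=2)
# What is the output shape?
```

Input: (4, 216, 36, 36) -> Output: (4, 216, 18, 18)

Answer: (4, 216, 18, 18)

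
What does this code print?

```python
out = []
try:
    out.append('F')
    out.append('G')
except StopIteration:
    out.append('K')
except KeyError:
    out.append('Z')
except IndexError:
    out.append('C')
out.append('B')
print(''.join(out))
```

Execution trace: 'F' (try body) → 'G' (try body, no exception) → 'B' (after the try/except). Output: FGB

Answer: FGB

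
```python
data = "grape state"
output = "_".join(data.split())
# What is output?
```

Trace:
`data = "grape state"` → data = 'grape state'
`output = "_".join(data.split())` → output = 'grape_state'
So output = 'grape_state'

Answer: 'grape_state'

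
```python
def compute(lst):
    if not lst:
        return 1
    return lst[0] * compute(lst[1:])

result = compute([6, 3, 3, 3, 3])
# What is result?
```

Product over [6, 3, 3, 3, 3] = 6 * 3 * 3 * 3 * 3 = 486

Answer: 486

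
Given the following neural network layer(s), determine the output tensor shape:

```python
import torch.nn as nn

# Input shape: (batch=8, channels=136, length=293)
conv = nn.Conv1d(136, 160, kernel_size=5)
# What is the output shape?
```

Input: (8, 136, 293) -> Output: (8, 160, 289)

Answer: (8, 160, 289)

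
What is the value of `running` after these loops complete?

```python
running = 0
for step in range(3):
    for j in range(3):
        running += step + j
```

Sum of all step+j for step,j in 3x3
`running` takes the values: 0 → 1 → 3 → 4 → 6 → 9 → 11 → 14 → 18

Answer: 18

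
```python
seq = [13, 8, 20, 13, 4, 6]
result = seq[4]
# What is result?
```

Trace:
`seq = [13, 8, 20, 13, 4, 6]` → seq = [13, 8, 20, 13, 4, 6]
`result = seq[4]` → result = 4
So result = 4

Answer: 4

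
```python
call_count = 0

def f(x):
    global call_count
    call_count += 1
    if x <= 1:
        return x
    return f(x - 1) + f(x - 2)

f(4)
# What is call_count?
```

Calls(x) = 1 + Calls(x-1) + Calls(x-2); Calls(0)=Calls(1)=1. For x=4 this gives 9.

Answer: 9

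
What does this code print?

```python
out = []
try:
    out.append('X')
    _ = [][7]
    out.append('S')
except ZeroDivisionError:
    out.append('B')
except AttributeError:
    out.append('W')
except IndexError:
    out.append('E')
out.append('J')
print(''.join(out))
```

Execution trace: 'X' (try body) → 'E' (except IndexError) → 'J' (after the try/except). Output: XEJ

Answer: XEJ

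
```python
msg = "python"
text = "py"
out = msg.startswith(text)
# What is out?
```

Trace:
`msg = "python"` → msg = 'python'
`text = "py"` → text = 'py'
`out = msg.startswith(text)` → out = True
So out = True

Answer: True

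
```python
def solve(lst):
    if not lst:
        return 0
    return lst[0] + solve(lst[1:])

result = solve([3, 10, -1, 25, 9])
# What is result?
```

3 + 10 + (-1) + 25 + 9 + 0 = 46

Answer: 46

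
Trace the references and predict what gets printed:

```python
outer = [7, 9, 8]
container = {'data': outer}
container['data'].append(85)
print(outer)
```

Key concept: dict holds reference to list.
Step by step:
`outer = [7, 9, 8]` → outer = [7, 9, 8]
`container = {'data': outer}` → container = {'data': [7, 9, 8]}
`container['data'].append(85)` → outer = [7, 9, 8, 85]; container = {'data': [7, 9, 8, 85]}
`print(outer)` → prints [7, 9, 8, 85]

Answer: [7, 9, 8, 85]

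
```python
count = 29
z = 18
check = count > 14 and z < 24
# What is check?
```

Trace:
`count = 29` → count = 29
`z = 18` → z = 18
`check = count > 14 and z < 24` → check = True
So check = True

Answer: True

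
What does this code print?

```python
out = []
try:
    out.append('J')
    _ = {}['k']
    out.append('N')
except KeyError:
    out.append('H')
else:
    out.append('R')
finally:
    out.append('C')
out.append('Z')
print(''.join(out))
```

Execution trace: 'J' (try body) → 'H' (except KeyError) → 'C' (finally) → 'Z' (after the try/except). Output: JHCZ

Answer: JHCZ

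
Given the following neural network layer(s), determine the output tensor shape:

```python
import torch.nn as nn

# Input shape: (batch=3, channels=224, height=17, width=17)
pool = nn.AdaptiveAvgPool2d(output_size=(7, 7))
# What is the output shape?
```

Input: (3, 224, 17, 17) -> Output: (3, 224, 7, 7)

Answer: (3, 224, 7, 7)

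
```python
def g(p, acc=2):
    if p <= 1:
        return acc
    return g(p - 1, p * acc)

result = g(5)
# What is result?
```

Accumulator trace (n, acc): (5, 2) -> (4, 10) -> (3, 40) -> (2, 120) -> (1, 240) -> return 240

Answer: 240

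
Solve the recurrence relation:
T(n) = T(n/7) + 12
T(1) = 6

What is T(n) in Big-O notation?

Each step divides n by 7 and adds 12. After log_7(n) steps we reach T(1)=6. So T(n) = 12·log_7(n) + 6 = O(log n).

Answer: O(log n)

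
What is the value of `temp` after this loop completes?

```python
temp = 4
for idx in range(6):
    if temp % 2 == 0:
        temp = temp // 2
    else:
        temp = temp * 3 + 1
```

Collatz-style transformation from 4
`temp` takes the values: 4 → 2 → 1 → 4 → 2 → 1 → 4

Answer: 4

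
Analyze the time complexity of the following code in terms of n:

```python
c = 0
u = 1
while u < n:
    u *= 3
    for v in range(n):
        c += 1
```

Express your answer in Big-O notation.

Each loop level contributes: log n × n. Multiplying the contributions gives O(n log n).

Answer: O(n log n)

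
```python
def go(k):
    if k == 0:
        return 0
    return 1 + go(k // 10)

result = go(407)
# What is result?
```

Count of digits of 407: 3

Answer: 3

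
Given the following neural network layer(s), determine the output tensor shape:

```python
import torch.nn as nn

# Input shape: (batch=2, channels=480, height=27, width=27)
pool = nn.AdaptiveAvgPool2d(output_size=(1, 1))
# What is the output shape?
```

Input: (2, 480, 27, 27) -> Output: (2, 480, 1, 1)

Answer: (2, 480, 1, 1)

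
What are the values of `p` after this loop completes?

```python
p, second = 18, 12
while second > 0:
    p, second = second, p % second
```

GCD of 18 and 12
`p` takes the values: 18 → 12 → 6

Answer: 6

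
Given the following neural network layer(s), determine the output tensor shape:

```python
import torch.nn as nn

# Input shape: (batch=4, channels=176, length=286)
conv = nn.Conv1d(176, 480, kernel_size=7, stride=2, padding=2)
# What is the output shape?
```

Input: (4, 176, 286) -> Output: (4, 480, 142)

Answer: (4, 480, 142)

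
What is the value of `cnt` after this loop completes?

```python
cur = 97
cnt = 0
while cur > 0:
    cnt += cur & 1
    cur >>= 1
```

Count set bits in 97 (binary: 0b1100001)
`cnt` takes the values: 0 → 1 → 2 → 3

Answer: 3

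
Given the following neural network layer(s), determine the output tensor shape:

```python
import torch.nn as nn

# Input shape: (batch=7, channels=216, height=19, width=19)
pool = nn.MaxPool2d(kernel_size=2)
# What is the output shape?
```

Input: (7, 216, 19, 19) -> Output: (7, 216, 9, 9)

Answer: (7, 216, 9, 9)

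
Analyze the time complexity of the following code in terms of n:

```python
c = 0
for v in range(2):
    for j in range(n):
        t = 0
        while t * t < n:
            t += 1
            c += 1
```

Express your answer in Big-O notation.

Each loop level contributes: 1 × n × √n. Multiplying the contributions gives O(n√n).

Answer: O(n√n)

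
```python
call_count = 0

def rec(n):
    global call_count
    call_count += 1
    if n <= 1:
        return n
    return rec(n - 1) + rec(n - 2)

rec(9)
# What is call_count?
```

Calls(n) = 1 + Calls(n-1) + Calls(n-2); Calls(0)=Calls(1)=1. For n=9 this gives 109.

Answer: 109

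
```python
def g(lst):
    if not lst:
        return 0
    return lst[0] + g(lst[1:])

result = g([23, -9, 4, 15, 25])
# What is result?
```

23 + (-9) + 4 + 15 + 25 + 0 = 58

Answer: 58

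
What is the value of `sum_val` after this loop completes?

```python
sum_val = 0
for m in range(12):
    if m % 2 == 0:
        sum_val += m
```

Sum of even numbers 0 to 11
`sum_val` takes the values: 0 → 2 → 6 → 12 → 20 → 30

Answer: 30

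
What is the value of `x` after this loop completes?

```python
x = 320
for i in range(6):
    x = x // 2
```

Halve 6 times: 320 // 2^6 = 5
`x` takes the values: 320 → 160 → 80 → 40 → 20 → 10 → 5

Answer: 5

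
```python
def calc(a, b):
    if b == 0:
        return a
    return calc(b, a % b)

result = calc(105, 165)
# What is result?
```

calc(105, 165) -> calc(165, 105) -> calc(105, 60) -> calc(60, 45) -> calc(45, 15) -> calc(15, 0) -> 15

Answer: 15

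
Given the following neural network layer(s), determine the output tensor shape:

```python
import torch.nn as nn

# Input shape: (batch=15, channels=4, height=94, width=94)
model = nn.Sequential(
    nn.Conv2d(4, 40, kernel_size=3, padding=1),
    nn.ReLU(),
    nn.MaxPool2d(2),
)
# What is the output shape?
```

Input: (15, 4, 94, 94) -> after Conv2d: (15, 40, 94, 94) -> after ReLU: (15, 40, 94, 94) -> Output: (15, 40, 47, 47)

Answer: (15, 40, 47, 47)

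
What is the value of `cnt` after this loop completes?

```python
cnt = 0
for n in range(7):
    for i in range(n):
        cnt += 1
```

Triangle number: 0+1+2+...+6
`cnt` takes the values: 0 → 1 → 2 → 3 → 4 → 5 → 6 → 7 → 8 → 9 → 10 → 11 → 12 → 13 → 14 → 15 → 16 → 17 → 18 → 19 → 20 → 21

Answer: 21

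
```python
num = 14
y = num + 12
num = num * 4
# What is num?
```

Trace:
`num = 14` → num = 14
`y = num + 12` → y = 26
`num = num * 4` → num = 56
So num = 56

Answer: 56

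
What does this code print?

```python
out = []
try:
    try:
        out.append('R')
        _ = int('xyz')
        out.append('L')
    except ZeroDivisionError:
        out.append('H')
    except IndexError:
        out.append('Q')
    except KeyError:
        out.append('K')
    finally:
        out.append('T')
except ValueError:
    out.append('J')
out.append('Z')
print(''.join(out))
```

Execution trace: 'R' (try body) → 'T' (finally) → 'J' (outer except ValueError) → 'Z' (after the try/except). Output: RTJZ

Answer: RTJZ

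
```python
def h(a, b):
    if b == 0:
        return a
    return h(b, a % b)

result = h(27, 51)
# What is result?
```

h(27, 51) -> h(51, 27) -> h(27, 24) -> h(24, 3) -> h(3, 0) -> 3

Answer: 3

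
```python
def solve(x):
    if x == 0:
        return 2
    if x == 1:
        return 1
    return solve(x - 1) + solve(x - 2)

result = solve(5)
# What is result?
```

Build up from base cases: solve(0)=2, solve(1)=1, solve(2)=3, solve(3)=4, solve(4)=7, solve(5)=11

Answer: 11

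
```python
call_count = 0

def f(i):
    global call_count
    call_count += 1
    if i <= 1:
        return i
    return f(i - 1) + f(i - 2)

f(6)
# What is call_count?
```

Calls(i) = 1 + Calls(i-1) + Calls(i-2); Calls(0)=Calls(1)=1. For i=6 this gives 25.

Answer: 25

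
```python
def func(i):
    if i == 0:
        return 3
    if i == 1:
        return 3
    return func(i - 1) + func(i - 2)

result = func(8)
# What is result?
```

Build up from base cases: func(0)=3, func(1)=3, func(2)=6, func(3)=9, func(4)=15, func(5)=24, func(6)=39, ..., func(8)=102

Answer: 102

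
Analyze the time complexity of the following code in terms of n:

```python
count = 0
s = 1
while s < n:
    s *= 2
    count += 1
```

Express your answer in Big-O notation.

Each loop level contributes: log n. Multiplying the contributions gives O(log n).

Answer: O(log n)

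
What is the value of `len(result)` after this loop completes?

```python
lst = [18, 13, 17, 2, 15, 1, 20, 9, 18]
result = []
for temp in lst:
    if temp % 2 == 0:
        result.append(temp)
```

Count even numbers in [18, 13, 17, 2, 15, 1, 20, 9, 18]
`result` takes the values: [] → [18] → [18, 2] → [18, 2, 20] → [18, 2, 20, 18]
So `len(result)` = 4

Answer: 4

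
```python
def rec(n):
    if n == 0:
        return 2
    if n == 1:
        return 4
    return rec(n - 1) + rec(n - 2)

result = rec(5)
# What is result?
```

Build up from base cases: rec(0)=2, rec(1)=4, rec(2)=6, rec(3)=10, rec(4)=16, rec(5)=26

Answer: 26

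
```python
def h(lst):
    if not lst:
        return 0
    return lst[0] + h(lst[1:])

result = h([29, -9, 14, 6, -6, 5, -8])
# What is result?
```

29 + (-9) + 14 + 6 + (-6) + 5 + (-8) + 0 = 31

Answer: 31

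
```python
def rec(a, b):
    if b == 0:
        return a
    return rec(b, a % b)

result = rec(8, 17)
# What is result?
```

rec(8, 17) -> rec(17, 8) -> rec(8, 1) -> rec(1, 0) -> 1

Answer: 1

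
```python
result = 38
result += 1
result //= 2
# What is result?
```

Trace:
`result = 38` → result = 38
`result += 1` → result = 39
`result //= 2` → result = 19
So result = 19

Answer: 19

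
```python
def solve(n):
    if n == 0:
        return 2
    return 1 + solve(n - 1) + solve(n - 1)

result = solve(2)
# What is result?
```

solve(n) = 1 + 2·solve(n-1), solve(0)=2. Closed form: (2+1)·2^2 - 1 = 11.

Answer: 11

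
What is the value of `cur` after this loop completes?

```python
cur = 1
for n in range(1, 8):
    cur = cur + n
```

Start at 1, add 1 through 7
`cur` takes the values: 1 → 2 → 4 → 7 → 11 → 16 → 22 → 29

Answer: 29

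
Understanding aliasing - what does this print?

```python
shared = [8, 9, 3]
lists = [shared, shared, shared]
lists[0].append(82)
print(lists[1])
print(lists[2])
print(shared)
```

Key concept: list of same reference.
Step by step:
`shared = [8, 9, 3]` → shared = [8, 9, 3]
`lists = [shared, shared, shared]` → lists = [[8, 9, 3], [8, 9, 3], [8, 9, 3]]
`lists[0].append(82)` → shared = [8, 9, 3, 82]; lists = [[8, 9, 3, 82], [8, 9, 3, 82], [8, 9, 3, 82]]
`print(lists[1])` → prints [8, 9, 3, 82]
`print(lists[2])` → prints [8, 9, 3, 82]
`print(shared)` → prints [8, 9, 3, 82]

Answer:
[8, 9, 3, 82]
[8, 9, 3, 82]
[8, 9, 3, 82]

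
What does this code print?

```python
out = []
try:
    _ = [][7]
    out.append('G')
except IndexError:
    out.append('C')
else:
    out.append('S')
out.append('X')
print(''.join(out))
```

Execution trace: 'C' (except IndexError) → 'X' (after the try/except). Output: CX

Answer: CX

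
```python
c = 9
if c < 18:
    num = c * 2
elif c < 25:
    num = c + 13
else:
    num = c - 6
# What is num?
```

Trace:
`c = 9` → c = 9
`if c < 18: ...` → c < 18 is True → num = 18
So num = 18

Answer: 18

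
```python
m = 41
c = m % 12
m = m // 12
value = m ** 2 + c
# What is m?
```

Trace:
`m = 41` → m = 41
`c = m % 12` → c = 5
`m = m // 12` → m = 3
`value = m ** 2 + c` → value = 14
So m = 3

Answer: 3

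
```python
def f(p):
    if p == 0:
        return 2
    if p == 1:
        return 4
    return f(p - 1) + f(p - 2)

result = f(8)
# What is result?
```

Build up from base cases: f(0)=2, f(1)=4, f(2)=6, f(3)=10, f(4)=16, f(5)=26, f(6)=42, ..., f(8)=110

Answer: 110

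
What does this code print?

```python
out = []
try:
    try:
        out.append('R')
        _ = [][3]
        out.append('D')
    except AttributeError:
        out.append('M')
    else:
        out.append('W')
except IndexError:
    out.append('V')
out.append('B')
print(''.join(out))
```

Execution trace: 'R' (inner try body) → 'V' (outer except IndexError) → 'B' (after the try/except). Output: RVB

Answer: RVB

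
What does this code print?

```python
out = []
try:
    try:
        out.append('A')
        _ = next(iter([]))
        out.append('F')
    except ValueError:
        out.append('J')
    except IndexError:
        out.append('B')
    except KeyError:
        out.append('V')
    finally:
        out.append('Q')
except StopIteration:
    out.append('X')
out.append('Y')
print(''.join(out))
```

Execution trace: 'A' (try body) → 'Q' (finally) → 'X' (outer except StopIteration) → 'Y' (after the try/except). Output: AQXY

Answer: AQXY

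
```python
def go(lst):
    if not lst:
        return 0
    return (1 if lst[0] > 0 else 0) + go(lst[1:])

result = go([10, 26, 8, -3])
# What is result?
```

Count of positive elements in [10, 26, 8, -3] = 3

Answer: 3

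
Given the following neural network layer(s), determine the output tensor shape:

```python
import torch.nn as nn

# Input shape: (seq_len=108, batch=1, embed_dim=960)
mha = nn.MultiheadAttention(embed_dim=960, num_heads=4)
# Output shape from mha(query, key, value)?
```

Input: (108, 1, 960) -> Output: (108, 1, 960)

Answer: (108, 1, 960)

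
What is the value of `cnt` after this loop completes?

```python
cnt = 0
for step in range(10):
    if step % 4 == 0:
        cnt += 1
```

Count numbers divisible by 4 in range(10)
`cnt` takes the values: 0 → 1 → 2 → 3

Answer: 3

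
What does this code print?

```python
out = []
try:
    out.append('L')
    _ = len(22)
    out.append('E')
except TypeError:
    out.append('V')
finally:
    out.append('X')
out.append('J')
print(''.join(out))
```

Execution trace: 'L' (try body) → 'V' (except TypeError) → 'X' (finally) → 'J' (after the try/except). Output: LVXJ

Answer: LVXJ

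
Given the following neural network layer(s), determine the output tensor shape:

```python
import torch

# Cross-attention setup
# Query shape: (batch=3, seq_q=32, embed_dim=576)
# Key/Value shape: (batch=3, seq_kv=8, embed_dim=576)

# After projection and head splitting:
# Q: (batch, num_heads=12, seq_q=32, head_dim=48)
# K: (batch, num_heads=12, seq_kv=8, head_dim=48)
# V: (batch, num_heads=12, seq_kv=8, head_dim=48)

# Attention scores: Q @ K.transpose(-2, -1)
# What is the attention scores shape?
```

Input: (3, 32, 576) -> Output: (3, 12, 32, 8)

Answer: (3, 12, 32, 8)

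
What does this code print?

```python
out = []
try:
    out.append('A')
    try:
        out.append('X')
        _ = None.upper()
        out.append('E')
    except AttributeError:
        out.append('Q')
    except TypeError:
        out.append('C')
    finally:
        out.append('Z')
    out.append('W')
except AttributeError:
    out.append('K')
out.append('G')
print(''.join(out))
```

Execution trace: 'A' (try body) → 'X' (inner try body) → 'Q' (inner except AttributeError) → 'Z' (inner finally) → 'W' (try body, no exception) → 'G' (after the try/except). Output: AXQZWG

Answer: AXQZWG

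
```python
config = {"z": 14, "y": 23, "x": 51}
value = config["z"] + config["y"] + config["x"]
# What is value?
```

Trace:
`config = {"z": 14, "y": 23, "x": 51}` → config = {'z': 14, 'y': 23, 'x': 51}
`value = config["z"] + config["y"] + config["x"]` → value = 88
So value = 88

Answer: 88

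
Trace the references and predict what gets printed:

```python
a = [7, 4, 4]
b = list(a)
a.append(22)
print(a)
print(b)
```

Key concept: list() constructor creates copy.
Step by step:
`a = [7, 4, 4]` → a = [7, 4, 4]
`b = list(a)` → b = [7, 4, 4]
`a.append(22)` → a = [7, 4, 4, 22]
`print(a)` → prints [7, 4, 4, 22]
`print(b)` → prints [7, 4, 4]

Answer:
[7, 4, 4, 22]
[7, 4, 4]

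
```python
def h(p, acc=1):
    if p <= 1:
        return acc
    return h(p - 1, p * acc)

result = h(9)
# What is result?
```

Accumulator trace (n, acc): (9, 1) -> (8, 9) -> (7, 72) -> (6, 504) -> (5, 3024) -> (4, 15120) -> (3, 60480) -> (2, 181440) -> (1, 362880) -> return 362880

Answer: 362880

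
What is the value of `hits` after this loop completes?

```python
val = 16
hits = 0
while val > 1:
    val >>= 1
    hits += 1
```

Count right shifts until 1
`hits` takes the values: 0 → 1 → 2 → 3 → 4

Answer: 4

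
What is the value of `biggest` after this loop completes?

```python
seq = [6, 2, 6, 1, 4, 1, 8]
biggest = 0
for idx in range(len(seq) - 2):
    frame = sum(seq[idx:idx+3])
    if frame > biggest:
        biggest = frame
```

Max sum of 3-element window in [6, 2, 6, 1, 4, 1, 8]
`biggest` takes the values: 0 → 14

Answer: 14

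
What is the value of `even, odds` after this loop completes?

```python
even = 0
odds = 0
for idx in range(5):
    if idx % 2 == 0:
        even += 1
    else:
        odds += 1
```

Count evens and odds in range(5)
`even, odds` takes the values: (0, 0) → (1, 0) → (1, 1) → (2, 1) → (2, 2) → (3, 2)

Answer: 3, 2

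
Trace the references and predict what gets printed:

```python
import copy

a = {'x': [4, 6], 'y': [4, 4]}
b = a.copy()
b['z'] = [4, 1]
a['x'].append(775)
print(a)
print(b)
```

Key concept: shallow copy of dict with mutable values.
Step by step:
`a = {'x': [4, 6], 'y': [4, 4]}` → a = {'x': [4, 6], 'y': [4, 4]}
`b = a.copy()` → b = {'x': [4, 6], 'y': [4, 4]}
`b['z'] = [4, 1]` → b = {'x': [4, 6], 'y': [4, 4], 'z': [4, 1]}
`a['x'].append(775)` → a = {'x': [4, 6, 775], 'y': [4, 4]}; b = {'x': [4, 6, 775], 'y': [4, 4], 'z': [4, 1]}
`print(a)` → prints {'x': [4, 6, 775], 'y': [4, 4]}
`print(b)` → prints {'x': [4, 6, 775], 'y': [4, 4], 'z': [4, 1]}

Answer:
{'x': [4, 6, 775], 'y': [4, 4]}
{'x': [4, 6, 775], 'y': [4, 4], 'z': [4, 1]}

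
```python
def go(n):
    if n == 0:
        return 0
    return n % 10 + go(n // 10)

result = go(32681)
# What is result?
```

Sum of digits of 32681: 1 + 8 + 6 + 2 + 3 = 20

Answer: 20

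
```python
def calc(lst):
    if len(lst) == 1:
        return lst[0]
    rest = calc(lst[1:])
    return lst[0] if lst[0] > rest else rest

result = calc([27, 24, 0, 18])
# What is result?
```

Recursive max over [27, 24, 0, 18] = 27

Answer: 27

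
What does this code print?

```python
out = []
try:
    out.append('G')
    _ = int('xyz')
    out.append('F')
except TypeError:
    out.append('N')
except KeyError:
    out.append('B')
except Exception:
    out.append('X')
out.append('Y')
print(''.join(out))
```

Execution trace: 'G' (try body) → 'X' (except Exception) → 'Y' (after the try/except). Output: GXY

Answer: GXY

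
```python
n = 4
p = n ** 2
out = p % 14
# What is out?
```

Trace:
`n = 4` → n = 4
`p = n ** 2` → p = 16
`out = p % 14` → out = 2
So out = 2

Answer: 2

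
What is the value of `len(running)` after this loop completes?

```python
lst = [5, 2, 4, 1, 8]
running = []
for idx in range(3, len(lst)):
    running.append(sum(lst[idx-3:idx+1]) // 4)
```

Number of 4-element averages
`running` takes the values: [] → [3] → [3, 3]
So `len(running)` = 2

Answer: 2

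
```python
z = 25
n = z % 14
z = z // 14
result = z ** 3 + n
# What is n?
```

Trace:
`z = 25` → z = 25
`n = z % 14` → n = 11
`z = z // 14` → z = 1
`result = z ** 3 + n` → result = 12
So n = 11

Answer: 11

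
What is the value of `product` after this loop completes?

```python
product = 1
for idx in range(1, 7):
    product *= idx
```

6! = 720
`product` takes the values: 1 → 2 → 6 → 24 → 120 → 720

Answer: 720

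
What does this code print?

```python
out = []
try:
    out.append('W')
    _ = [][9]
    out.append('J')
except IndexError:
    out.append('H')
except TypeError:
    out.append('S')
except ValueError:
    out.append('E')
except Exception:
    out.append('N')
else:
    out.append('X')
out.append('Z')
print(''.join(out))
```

Execution trace: 'W' (try body) → 'H' (except IndexError) → 'Z' (after the try/except). Output: WHZ

Answer: WHZ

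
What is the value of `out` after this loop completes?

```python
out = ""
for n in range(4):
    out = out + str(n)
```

Concatenate digits 0 to 3
`out` takes the values: "" → "0" → "01" → "012" → "0123"

Answer: "0123"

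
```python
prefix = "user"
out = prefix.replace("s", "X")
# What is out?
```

Trace:
`prefix = "user"` → prefix = 'user'
`out = prefix.replace("s", "X")` → out = 'uXer'
So out = 'uXer'

Answer: 'uXer'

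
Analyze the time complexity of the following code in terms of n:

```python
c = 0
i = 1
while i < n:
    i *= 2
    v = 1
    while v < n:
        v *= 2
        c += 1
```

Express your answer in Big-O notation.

Each loop level contributes: log n × log n. Multiplying the contributions gives O(log² n).

Answer: O(log² n)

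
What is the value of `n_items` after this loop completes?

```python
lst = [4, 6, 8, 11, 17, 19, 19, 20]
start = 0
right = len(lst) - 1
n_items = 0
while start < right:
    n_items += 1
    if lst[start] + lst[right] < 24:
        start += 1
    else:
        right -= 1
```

Steps to find pair summing to 24
`n_items` takes the values: 0 → 1 → 2 → 3 → 4 → 5 → 6 → 7

Answer: 7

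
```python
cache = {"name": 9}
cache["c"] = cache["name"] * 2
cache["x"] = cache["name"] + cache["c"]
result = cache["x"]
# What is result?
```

Trace:
`cache = {"name": 9}` → cache = {'name': 9}
`cache["c"] = cache["name"] * 2` → cache = {'name': 9, 'c': 18}
`cache["x"] = cache["name"] + cache["c"]` → cache = {'name': 9, 'c': 18, 'x': 27}
`result = cache["x"]` → result = 27
So result = 27

Answer: 27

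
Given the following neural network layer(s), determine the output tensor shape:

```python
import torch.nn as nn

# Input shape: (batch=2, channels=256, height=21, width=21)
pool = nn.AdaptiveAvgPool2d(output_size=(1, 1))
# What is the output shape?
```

Input: (2, 256, 21, 21) -> Output: (2, 256, 1, 1)

Answer: (2, 256, 1, 1)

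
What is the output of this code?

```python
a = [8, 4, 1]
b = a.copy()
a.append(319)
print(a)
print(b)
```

Key concept: list.copy() creates independent copy.
Step by step:
`a = [8, 4, 1]` → a = [8, 4, 1]
`b = a.copy()` → b = [8, 4, 1]
`a.append(319)` → a = [8, 4, 1, 319]
`print(a)` → prints [8, 4, 1, 319]
`print(b)` → prints [8, 4, 1]

Answer:
[8, 4, 1, 319]
[8, 4, 1]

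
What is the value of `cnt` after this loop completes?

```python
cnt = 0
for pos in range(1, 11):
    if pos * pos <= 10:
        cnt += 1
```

Count numbers where pos² ≤ 10
`cnt` takes the values: 0 → 1 → 2 → 3

Answer: 3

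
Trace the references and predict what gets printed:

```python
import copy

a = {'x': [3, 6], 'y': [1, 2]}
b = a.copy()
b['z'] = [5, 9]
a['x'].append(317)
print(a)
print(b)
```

Key concept: shallow copy of dict with mutable values.
Step by step:
`a = {'x': [3, 6], 'y': [1, 2]}` → a = {'x': [3, 6], 'y': [1, 2]}
`b = a.copy()` → b = {'x': [3, 6], 'y': [1, 2]}
`b['z'] = [5, 9]` → b = {'x': [3, 6], 'y': [1, 2], 'z': [5, 9]}
`a['x'].append(317)` → a = {'x': [3, 6, 317], 'y': [1, 2]}; b = {'x': [3, 6, 317], 'y': [1, 2], 'z': [5, 9]}
`print(a)` → prints {'x': [3, 6, 317], 'y': [1, 2]}
`print(b)` → prints {'x': [3, 6, 317], 'y': [1, 2], 'z': [5, 9]}

Answer:
{'x': [3, 6, 317], 'y': [1, 2]}
{'x': [3, 6, 317], 'y': [1, 2], 'z': [5, 9]}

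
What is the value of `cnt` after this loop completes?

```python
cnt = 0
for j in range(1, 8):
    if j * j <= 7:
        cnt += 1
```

Count numbers where j² ≤ 7
`cnt` takes the values: 0 → 1 → 2

Answer: 2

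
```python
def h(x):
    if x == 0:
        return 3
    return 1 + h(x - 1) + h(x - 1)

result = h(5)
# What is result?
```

h(x) = 1 + 2·h(x-1), h(0)=3. Closed form: (3+1)·2^5 - 1 = 127.

Answer: 127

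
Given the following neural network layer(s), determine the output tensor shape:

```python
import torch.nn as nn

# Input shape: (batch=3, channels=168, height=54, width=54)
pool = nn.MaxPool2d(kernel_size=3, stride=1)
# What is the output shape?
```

Input: (3, 168, 54, 54) -> Output: (3, 168, 52, 52)

Answer: (3, 168, 52, 52)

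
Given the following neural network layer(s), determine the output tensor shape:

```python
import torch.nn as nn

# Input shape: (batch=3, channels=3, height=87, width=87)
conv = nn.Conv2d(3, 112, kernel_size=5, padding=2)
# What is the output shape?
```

Input: (3, 3, 87, 87) -> Output: (3, 112, 87, 87)

Answer: (3, 112, 87, 87)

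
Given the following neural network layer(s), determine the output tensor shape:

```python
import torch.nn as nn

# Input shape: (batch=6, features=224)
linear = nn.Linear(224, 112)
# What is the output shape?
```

Input: (6, 224) -> Output: (6, 112)

Answer: (6, 112)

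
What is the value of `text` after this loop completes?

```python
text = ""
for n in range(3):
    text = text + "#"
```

Repeat '#' 3 times
`text` takes the values: "" → "#" → "##" → "###"

Answer: "###"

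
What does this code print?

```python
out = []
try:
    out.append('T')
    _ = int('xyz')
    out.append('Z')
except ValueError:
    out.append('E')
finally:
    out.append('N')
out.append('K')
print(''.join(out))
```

Execution trace: 'T' (try body) → 'E' (except ValueError) → 'N' (finally) → 'K' (after the try/except). Output: TENK

Answer: TENK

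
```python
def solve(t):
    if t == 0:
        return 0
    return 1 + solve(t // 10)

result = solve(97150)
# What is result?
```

Count of digits of 97150: 5

Answer: 5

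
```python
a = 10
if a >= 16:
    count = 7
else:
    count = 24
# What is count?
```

Trace:
`a = 10` → a = 10
`if a >= 16: ...` → a >= 16 is False, take else branch → count = 24
So count = 24

Answer: 24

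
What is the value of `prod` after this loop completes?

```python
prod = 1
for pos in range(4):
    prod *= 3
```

3^4 = 81
`prod` takes the values: 1 → 3 → 9 → 27 → 81

Answer: 81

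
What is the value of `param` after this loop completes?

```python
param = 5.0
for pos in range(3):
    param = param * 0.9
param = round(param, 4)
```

Exponential decay: 5.0 * 0.9^3
`param` takes the values: 5.0 → 4.5 → 4.05 → 3.645

Answer: 3.645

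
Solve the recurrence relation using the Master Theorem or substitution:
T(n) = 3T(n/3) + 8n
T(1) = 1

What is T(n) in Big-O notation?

By Master Theorem: a=3, b=3, f(n)=8n. Since log_3(3) = 1 and f(n) = Θ(n^1), Case 2 applies. T(n) = O(n log n).

Answer: O(n log n)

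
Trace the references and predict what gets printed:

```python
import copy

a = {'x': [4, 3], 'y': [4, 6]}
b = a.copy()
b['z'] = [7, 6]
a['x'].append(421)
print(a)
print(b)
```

Key concept: shallow copy of dict with mutable values.
Step by step:
`a = {'x': [4, 3], 'y': [4, 6]}` → a = {'x': [4, 3], 'y': [4, 6]}
`b = a.copy()` → b = {'x': [4, 3], 'y': [4, 6]}
`b['z'] = [7, 6]` → b = {'x': [4, 3], 'y': [4, 6], 'z': [7, 6]}
`a['x'].append(421)` → a = {'x': [4, 3, 421], 'y': [4, 6]}; b = {'x': [4, 3, 421], 'y': [4, 6], 'z': [7, 6]}
`print(a)` → prints {'x': [4, 3, 421], 'y': [4, 6]}
`print(b)` → prints {'x': [4, 3, 421], 'y': [4, 6], 'z': [7, 6]}

Answer:
{'x': [4, 3, 421], 'y': [4, 6]}
{'x': [4, 3, 421], 'y': [4, 6], 'z': [7, 6]}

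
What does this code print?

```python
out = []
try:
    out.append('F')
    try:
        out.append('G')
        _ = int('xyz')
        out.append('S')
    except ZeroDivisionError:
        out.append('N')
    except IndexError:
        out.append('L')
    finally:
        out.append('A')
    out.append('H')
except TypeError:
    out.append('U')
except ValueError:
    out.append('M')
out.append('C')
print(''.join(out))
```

Execution trace: 'F' (try body) → 'G' (inner try body) → 'A' (inner finally) → 'M' (except ValueError) → 'C' (after the try/except). Output: FGAMC

Answer: FGAMC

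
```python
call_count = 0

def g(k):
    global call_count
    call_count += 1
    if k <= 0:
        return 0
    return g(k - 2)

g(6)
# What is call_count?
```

Linear recursion stepping by 2: 4 calls from k=6 down to ≤0.

Answer: 4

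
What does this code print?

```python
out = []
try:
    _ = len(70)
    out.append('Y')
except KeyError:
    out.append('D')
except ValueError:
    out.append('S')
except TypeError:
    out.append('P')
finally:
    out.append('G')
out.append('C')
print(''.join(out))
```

Execution trace: 'P' (except TypeError) → 'G' (finally) → 'C' (after the try/except). Output: PGC

Answer: PGC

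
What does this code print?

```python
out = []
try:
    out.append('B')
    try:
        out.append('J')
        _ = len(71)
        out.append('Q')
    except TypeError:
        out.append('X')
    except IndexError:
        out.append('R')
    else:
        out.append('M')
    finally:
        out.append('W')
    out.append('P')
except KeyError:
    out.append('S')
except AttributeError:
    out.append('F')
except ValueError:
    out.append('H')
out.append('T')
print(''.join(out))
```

Execution trace: 'B' (try body) → 'J' (inner try body) → 'X' (inner except TypeError) → 'W' (inner finally) → 'P' (try body, no exception) → 'T' (after the try/except). Output: BJXWPT

Answer: BJXWPT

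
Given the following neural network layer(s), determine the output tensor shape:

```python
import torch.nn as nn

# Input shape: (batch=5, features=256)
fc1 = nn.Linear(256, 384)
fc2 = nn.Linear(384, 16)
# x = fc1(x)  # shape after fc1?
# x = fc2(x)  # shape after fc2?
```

Input: (5, 256) -> after fc1: (5, 384) -> Output: (5, 16)

Answer: (5, 16)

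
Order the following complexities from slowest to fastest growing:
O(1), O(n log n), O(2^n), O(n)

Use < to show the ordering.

Ordered by growth rate: O(1) < O(n) < O(n log n) < O(2^n)

Answer: O(1) < O(n) < O(n log n) < O(2^n)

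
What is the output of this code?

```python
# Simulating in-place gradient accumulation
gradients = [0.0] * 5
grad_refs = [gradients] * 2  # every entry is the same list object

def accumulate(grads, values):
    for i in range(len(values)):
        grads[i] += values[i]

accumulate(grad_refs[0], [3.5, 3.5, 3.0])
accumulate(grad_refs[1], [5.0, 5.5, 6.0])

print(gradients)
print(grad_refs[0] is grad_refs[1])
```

Key concept: gradient accumulation aliasing.
Step by step:
`gradients = [0.0] * 5` → gradients = [0.0, 0.0, 0.0, 0.0, 0.0]
`grad_refs = [gradients] * 2` → grad_refs = [[0.0, 0.0, 0.0, 0.0, 0.0], [0.0, 0.0, 0.0, 0.0, 0.0]]
`accumulate(grad_refs[0], [3.5, 3.5, 3.0])` → gradients = [3.5, 3.5, 3.0, 0.0, 0.0]; grad_refs = [[3.5, 3.5, 3.0, 0.0, 0.0], [3.5, 3.5, 3.0, 0.0, 0.0]]
`accumulate(grad_refs[1], [5.0, 5.5, 6.0])` → gradients = [8.5, 9.0, 9.0, 0.0, 0.0]; grad_refs = [[8.5, 9.0, 9.0, 0.0, 0.0], [8.5, 9.0, 9.0, 0.0, 0.0]]
`print(gradients)` → prints [8.5, 9.0, 9.0, 0.0, 0.0]
`print(grad_refs[0] is grad_refs[1])` → prints True

Answer:
[8.5, 9.0, 9.0, 0.0, 0.0]
True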